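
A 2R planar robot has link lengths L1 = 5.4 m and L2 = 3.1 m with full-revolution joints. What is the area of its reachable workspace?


r_max = L1 + L2 = 8.5 m
r_min = |L1 - L2| = 2.3 m
Area = pi*(r_max^2 - r_min^2)
= pi*(72.25 - 5.29)
= pi * 66.96
= 210.361 m^2


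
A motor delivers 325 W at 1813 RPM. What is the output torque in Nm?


omega = 1813 * 2*pi/60 = 189.8569 rad/s
tau = P / omega = 325 / 189.8569
= 1.7118 Nm


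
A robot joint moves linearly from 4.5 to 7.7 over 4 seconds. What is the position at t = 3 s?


s = t/T = 3/4 = 0.75
p(t) = p0 + (pf-p0)*s
= 4.5 + (7.7 - 4.5) * 0.75
= 6.9


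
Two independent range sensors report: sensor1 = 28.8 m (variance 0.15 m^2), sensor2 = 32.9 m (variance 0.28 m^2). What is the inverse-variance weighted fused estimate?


w1 = (1/var1) / (1/var1 + 1/var2)
   = 6.6667 / (6.6667 + 3.5714) = 0.6512
w2 = 1 - w1 = 0.3488
fused = w1*s1 + w2*s2 = 18.7535 + 11.4767
= 30.2302 m


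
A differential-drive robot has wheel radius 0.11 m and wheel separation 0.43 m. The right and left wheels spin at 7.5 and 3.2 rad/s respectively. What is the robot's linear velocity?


vR = r*wR = 0.11*7.5 = 0.825 m/s
vL = r*wL = 0.11*3.2 = 0.352 m/s
v = (vR+vL)/2 = 0.5885 m/s
omega = (vR-vL)/L = 1.1 rad/s
linear velocity = 0.5885 m/s


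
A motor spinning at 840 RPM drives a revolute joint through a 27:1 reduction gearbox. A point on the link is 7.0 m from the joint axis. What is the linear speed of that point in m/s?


omega_motor = 840 * 2*pi/60 = 87.9646 rad/s
omega_joint = omega_motor / 27 = 3.2579 rad/s
v = omega_joint * r = 3.2579 * 7.0
= 22.8056 m/s


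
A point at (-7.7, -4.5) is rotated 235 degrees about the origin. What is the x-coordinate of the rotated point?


x' = x*cos(theta) - y*sin(theta)
cos(235 deg) = -0.5736, sin(235 deg) = -0.8192
x' = -7.7 * -0.5736 - -4.5 * -0.8192
= 4.4165 - 3.6862
= 0.7304


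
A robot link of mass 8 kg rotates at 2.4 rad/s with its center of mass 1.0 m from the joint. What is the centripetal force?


F = m * omega^2 * r
= 8 * 2.4^2 * 1.0
= 8 * 5.76 * 1.0
= 46.08 N


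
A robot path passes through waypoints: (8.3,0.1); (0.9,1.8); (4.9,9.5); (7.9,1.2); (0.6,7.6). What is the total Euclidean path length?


Segment lengths:
  seg1 = sqrt((-7.4)^2 + (1.7)^2) = 7.5928
  seg2 = sqrt((4.0)^2 + (7.7)^2) = 8.677
  seg3 = sqrt((3.0)^2 + (-8.3)^2) = 8.8255
  seg4 = sqrt((-7.3)^2 + (6.4)^2) = 9.7082
Total = 34.8035


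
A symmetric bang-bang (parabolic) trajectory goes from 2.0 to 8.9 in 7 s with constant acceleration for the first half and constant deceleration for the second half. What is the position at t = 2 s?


Symmetric rest-to-rest: each phase covers (pf-p0)/2 in time T/2. 0.5*a*(T/2)^2 = (pf-p0)/2 => a = 4*(pf-p0)/T^2
a = 4*(8.9-2.0)/7^2 = 0.5633
t = 2 is in the acceleration phase (t <= T/2).
p = p0 + 0.5*a*t^2 = 2.0 + 0.5*0.5633*2^2
= 3.1265


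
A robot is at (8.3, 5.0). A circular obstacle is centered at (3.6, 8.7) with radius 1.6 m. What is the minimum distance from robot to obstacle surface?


center_dist = sqrt((8.3-3.6)^2 + (5.0-8.7)^2)
= sqrt(22.09 + 13.69)
= 5.9816
min_dist = center_dist - radius = 5.9816 - 1.6 = 4.3816 m


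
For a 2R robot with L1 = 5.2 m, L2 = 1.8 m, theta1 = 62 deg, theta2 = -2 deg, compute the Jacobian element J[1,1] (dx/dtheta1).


J[1,1] = -L1*sin(t1) - L2*sin(t1+t2)
= -5.2*sin(62) - 1.8*sin(60)
= -6.1502


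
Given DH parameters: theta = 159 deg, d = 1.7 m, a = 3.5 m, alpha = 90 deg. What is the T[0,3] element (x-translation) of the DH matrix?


T[0,3] = a * cos(theta)
= 3.5 * cos(159 deg)
= 3.5 * -0.9336
= -3.2675


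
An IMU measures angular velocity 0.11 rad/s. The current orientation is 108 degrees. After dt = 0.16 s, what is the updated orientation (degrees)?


delta_theta = w * dt = 0.11 * 0.16 = 0.0176 rad
= 1.0084 deg
theta_new = 108 + 1.0084 = 109.0084 deg


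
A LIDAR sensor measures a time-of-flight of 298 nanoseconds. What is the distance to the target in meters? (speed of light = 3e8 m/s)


tof = 298 ns = 2.98e-07 s
dist = c * tof / 2
= 3e8 * 2.98e-07 / 2
= 44.7 m


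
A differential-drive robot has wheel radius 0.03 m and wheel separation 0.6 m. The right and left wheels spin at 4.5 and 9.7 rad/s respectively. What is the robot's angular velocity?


vR = r*wR = 0.03*4.5 = 0.135 m/s
vL = r*wL = 0.03*9.7 = 0.291 m/s
v = (vR+vL)/2 = 0.213 m/s
omega = (vR-vL)/L = -0.26 rad/s
angular velocity = -0.26 rad/s


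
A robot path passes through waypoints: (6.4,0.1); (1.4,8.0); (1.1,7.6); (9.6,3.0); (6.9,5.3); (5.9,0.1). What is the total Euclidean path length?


Segment lengths:
  seg1 = sqrt((-5.0)^2 + (7.9)^2) = 9.3493
  seg2 = sqrt((-0.3)^2 + (-0.4)^2) = 0.5
  seg3 = sqrt((8.5)^2 + (-4.6)^2) = 9.6649
  seg4 = sqrt((-2.7)^2 + (2.3)^2) = 3.5468
  seg5 = sqrt((-1.0)^2 + (-5.2)^2) = 5.2953
Total = 28.3563


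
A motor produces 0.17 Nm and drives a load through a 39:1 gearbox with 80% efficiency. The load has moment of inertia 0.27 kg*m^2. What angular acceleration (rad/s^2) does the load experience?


tau_out = tau_motor * N * eta
= 0.17 * 39 * 0.8 = 5.304 Nm
alpha = tau_out / I = 5.304 / 0.27
= 19.6444 rad/s^2


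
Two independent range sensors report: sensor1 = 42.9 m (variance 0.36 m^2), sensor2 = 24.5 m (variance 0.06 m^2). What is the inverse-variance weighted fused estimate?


w1 = (1/var1) / (1/var1 + 1/var2)
   = 2.7778 / (2.7778 + 16.6667) = 0.1429
w2 = 1 - w1 = 0.8571
fused = w1*s1 + w2*s2 = 6.1286 + 21.0
= 27.1286 m


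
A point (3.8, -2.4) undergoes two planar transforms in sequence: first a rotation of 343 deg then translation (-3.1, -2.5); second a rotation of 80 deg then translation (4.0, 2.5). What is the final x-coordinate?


After transform 1:
x1 = cos(343)*3.8 - sin(343)*-2.4 + -3.1 = -0.1677
y1 = sin(343)*3.8 + cos(343)*-2.4 + -2.5 = -5.9061
After transform 2:
x2 = cos(80)*-0.1677 - sin(80)*-5.9061 + 4.0
= 9.7873


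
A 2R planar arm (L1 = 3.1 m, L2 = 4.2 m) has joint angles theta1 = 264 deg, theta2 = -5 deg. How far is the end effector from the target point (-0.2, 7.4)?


End effector via forward kinematics:
x = L1*cos(t1) + L2*cos(t1+t2) = -1.1254
y = L1*sin(t1) + L2*sin(t1+t2) = -7.2059
Distance to target:
d = sqrt((-0.2 - -1.1254)^2 + (7.4 - -7.2059)^2)
= sqrt(0.8564 + 213.3309)
= 14.6351 m


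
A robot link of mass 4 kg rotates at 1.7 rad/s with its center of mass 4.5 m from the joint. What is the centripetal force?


F = m * omega^2 * r
= 4 * 1.7^2 * 4.5
= 4 * 2.89 * 4.5
= 52.02 N


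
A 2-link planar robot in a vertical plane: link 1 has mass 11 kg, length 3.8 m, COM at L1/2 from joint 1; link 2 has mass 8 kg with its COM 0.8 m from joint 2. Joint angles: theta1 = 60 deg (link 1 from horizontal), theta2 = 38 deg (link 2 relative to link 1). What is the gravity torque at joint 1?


Horizontal distance from joint 1 to link-1 COM:
  x_c1 = (L1/2)*cos(t1) = 1.9 * 0.5 = 0.95 m
Horizontal distance from joint 1 to link-2 COM:
  x_c2 = L1*cos(t1) + Lc2*cos(t1+t2)
       = 3.8*0.5 + 0.8*-0.1392 = 1.7887 m
tau1 = m1*g*x_c1 + m2*g*x_c2
     = 11*9.81*0.95 + 8*9.81*1.7887
     = 102.5145 + 140.3742
     = 242.8887 Nm


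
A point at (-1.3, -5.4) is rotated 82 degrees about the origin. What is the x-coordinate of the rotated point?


x' = x*cos(theta) - y*sin(theta)
cos(82 deg) = 0.1392, sin(82 deg) = 0.9903
x' = -1.3 * 0.1392 - -5.4 * 0.9903
= -0.1809 - -5.3474
= 5.1665


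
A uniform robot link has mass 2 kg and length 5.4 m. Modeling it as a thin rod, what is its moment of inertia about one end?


I = (1/3) * m * L^2
= (1/3) * 2 * 5.4^2
= 0.333333 * 2 * 29.16
= 19.44 kg*m^2


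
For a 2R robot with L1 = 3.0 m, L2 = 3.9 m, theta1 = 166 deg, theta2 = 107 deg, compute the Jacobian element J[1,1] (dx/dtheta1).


J[1,1] = -L1*sin(t1) - L2*sin(t1+t2)
= -3.0*sin(166) - 3.9*sin(273)
= 3.1689


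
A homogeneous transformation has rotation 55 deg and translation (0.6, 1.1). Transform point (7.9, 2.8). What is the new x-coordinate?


x' = cos(theta)*px - sin(theta)*py + tx
= 0.5736*7.9 - 0.8192*2.8 + 0.6
= 2.8376


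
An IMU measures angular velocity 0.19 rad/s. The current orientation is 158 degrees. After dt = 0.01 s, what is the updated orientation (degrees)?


delta_theta = w * dt = 0.19 * 0.01 = 0.0019 rad
= 0.1089 deg
theta_new = 158 + 0.1089 = 158.1089 deg


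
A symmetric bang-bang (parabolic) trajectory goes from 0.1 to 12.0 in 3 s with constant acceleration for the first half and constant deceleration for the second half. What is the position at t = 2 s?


Symmetric rest-to-rest: each phase covers (pf-p0)/2 in time T/2. 0.5*a*(T/2)^2 = (pf-p0)/2 => a = 4*(pf-p0)/T^2
a = 4*(12.0-0.1)/3^2 = 5.2889
t = 2 is in the deceleration phase (t > T/2).
p = pf - 0.5*a*(T-t)^2 = 12.0 - 0.5*5.2889*1^2
= 9.3556


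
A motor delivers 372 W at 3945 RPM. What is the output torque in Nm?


omega = 3945 * 2*pi/60 = 413.1194 rad/s
tau = P / omega = 372 / 413.1194
= 0.9005 Nm


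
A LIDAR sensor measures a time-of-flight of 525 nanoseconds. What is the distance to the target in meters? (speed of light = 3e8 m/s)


tof = 525 ns = 5.25e-07 s
dist = c * tof / 2
= 3e8 * 5.25e-07 / 2
= 78.75 m


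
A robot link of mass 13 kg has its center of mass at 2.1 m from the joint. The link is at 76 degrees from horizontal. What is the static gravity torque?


tau = m*g*L*cos(angle)
= 13 * 9.81 * 2.1 * cos(76 deg)
= 13 * 9.81 * 2.1 * 0.2419
= 64.7898 Nm


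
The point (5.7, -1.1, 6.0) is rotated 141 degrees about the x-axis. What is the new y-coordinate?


Rotation about x-axis: y' = y*cos(theta) - z*sin(theta)
= -1.1 * -0.7771 - 6.0 * 0.6293
= -2.9211


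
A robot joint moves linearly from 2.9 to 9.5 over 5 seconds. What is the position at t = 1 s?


s = t/T = 1/5 = 0.2
p(t) = p0 + (pf-p0)*s
= 2.9 + (9.5 - 2.9) * 0.2
= 4.22


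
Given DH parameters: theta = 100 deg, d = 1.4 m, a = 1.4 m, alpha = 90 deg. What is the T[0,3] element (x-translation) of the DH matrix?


T[0,3] = a * cos(theta)
= 1.4 * cos(100 deg)
= 1.4 * -0.1736
= -0.2431


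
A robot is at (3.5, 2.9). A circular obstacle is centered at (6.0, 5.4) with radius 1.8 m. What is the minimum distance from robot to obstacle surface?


center_dist = sqrt((3.5-6.0)^2 + (2.9-5.4)^2)
= sqrt(6.25 + 6.25)
= 3.5355
min_dist = center_dist - radius = 3.5355 - 1.8 = 1.7355 m


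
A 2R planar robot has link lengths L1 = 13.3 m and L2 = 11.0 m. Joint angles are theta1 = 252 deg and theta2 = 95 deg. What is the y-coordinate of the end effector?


Convert angles to radians: theta1 = 4.3982, theta2 = 1.6581
y = L1*sin(theta1) + L2*sin(theta1+theta2)
y = -12.6491 + -2.4745
y = -15.1235


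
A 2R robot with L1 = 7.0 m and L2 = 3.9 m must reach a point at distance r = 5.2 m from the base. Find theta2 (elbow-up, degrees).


cos(theta2) = (r^2 - L1^2 - L2^2) / (2*L1*L2)
cos(theta2) = (27.04 - 49.0 - 15.21) / 54.6
cos(theta2) = -0.680769
theta2 = 132.9038 degrees


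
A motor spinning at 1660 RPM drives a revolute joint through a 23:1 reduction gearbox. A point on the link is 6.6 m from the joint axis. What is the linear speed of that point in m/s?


omega_motor = 1660 * 2*pi/60 = 173.8348 rad/s
omega_joint = omega_motor / 23 = 7.558 rad/s
v = omega_joint * r = 7.558 * 6.6
= 49.883 m/s


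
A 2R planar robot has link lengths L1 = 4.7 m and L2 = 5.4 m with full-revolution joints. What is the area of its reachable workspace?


r_max = L1 + L2 = 10.1 m
r_min = |L1 - L2| = 0.7 m
Area = pi*(r_max^2 - r_min^2)
= pi*(102.01 - 0.49)
= pi * 101.52
= 318.9345 m^2


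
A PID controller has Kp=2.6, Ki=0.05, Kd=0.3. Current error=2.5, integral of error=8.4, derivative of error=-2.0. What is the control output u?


u = Kp*e + Ki*int(e) + Kd*de/dt
= 2.6*2.5 + 0.05*8.4 + 0.3*(-2.0)
= 6.5 + 0.42 + -0.6
= 6.32


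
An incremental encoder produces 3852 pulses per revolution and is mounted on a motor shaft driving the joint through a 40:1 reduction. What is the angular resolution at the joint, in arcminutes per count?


counts per rev = 3852
effective counts at joint = 3852 * 40 = 154080
resolution = 360*60 / 154080
= 0.1402 arcmin/count


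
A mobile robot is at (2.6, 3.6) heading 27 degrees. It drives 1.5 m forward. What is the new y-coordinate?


y_new = y0 + d*sin(theta)
= 3.6 + 1.5*sin(27)
= 3.6 + 0.681
= 4.281


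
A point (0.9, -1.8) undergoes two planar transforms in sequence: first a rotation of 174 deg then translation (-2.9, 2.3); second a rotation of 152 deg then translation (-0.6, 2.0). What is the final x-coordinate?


After transform 1:
x1 = cos(174)*0.9 - sin(174)*-1.8 + -2.9 = -3.6069
y1 = sin(174)*0.9 + cos(174)*-1.8 + 2.3 = 4.1842
After transform 2:
x2 = cos(152)*-3.6069 - sin(152)*4.1842 + -0.6
= 0.6204


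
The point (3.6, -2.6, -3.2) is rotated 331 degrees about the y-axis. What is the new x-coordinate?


Rotation about y-axis: x' = x*cos(theta) + z*sin(theta)
= 3.6 * 0.8746 + -3.2 * -0.4848
= 4.7


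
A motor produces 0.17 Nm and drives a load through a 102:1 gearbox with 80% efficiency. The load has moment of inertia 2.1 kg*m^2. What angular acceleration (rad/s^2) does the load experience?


tau_out = tau_motor * N * eta
= 0.17 * 102 * 0.8 = 13.872 Nm
alpha = tau_out / I = 13.872 / 2.1
= 6.6057 rad/s^2


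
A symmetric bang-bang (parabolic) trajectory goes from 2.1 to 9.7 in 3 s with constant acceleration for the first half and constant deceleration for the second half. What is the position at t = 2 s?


Symmetric rest-to-rest: each phase covers (pf-p0)/2 in time T/2. 0.5*a*(T/2)^2 = (pf-p0)/2 => a = 4*(pf-p0)/T^2
a = 4*(9.7-2.1)/3^2 = 3.3778
t = 2 is in the deceleration phase (t > T/2).
p = pf - 0.5*a*(T-t)^2 = 9.7 - 0.5*3.3778*1^2
= 8.0111


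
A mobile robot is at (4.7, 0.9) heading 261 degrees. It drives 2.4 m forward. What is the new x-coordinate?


x_new = x0 + d*cos(theta)
= 4.7 + 2.4*cos(261)
= 4.7 + -0.3754
= 4.3246


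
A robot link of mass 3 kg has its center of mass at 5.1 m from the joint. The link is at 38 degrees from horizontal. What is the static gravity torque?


tau = m*g*L*cos(angle)
= 3 * 9.81 * 5.1 * cos(38 deg)
= 3 * 9.81 * 5.1 * 0.788
= 118.2749 Nm


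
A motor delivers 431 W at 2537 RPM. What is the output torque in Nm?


omega = 2537 * 2*pi/60 = 265.674 rad/s
tau = P / omega = 431 / 265.674
= 1.6223 Nm


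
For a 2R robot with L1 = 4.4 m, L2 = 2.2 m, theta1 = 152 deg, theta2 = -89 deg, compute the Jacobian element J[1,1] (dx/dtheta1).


J[1,1] = -L1*sin(t1) - L2*sin(t1+t2)
= -4.4*sin(152) - 2.2*sin(63)
= -4.0259


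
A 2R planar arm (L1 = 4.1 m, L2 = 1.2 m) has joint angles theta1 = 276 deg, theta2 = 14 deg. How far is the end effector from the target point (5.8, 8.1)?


End effector via forward kinematics:
x = L1*cos(t1) + L2*cos(t1+t2) = 0.839
y = L1*sin(t1) + L2*sin(t1+t2) = -5.2052
Distance to target:
d = sqrt((5.8 - 0.839)^2 + (8.1 - -5.2052)^2)
= sqrt(24.6116 + 177.0276)
= 14.2 m


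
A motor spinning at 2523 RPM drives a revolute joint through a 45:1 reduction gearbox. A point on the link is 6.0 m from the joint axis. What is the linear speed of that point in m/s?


omega_motor = 2523 * 2*pi/60 = 264.2079 rad/s
omega_joint = omega_motor / 45 = 5.8713 rad/s
v = omega_joint * r = 5.8713 * 6.0
= 35.2277 m/s


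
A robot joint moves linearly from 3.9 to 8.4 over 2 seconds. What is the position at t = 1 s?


s = t/T = 1/2 = 0.5
p(t) = p0 + (pf-p0)*s
= 3.9 + (8.4 - 3.9) * 0.5
= 6.15


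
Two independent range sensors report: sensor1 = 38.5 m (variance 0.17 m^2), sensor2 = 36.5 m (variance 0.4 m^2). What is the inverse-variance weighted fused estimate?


w1 = (1/var1) / (1/var1 + 1/var2)
   = 5.8824 / (5.8824 + 2.5) = 0.7018
w2 = 1 - w1 = 0.2982
fused = w1*s1 + w2*s2 = 27.0175 + 10.886
= 37.9035 m


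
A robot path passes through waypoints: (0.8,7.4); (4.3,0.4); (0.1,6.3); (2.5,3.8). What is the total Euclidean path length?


Segment lengths:
  seg1 = sqrt((3.5)^2 + (-7.0)^2) = 7.8262
  seg2 = sqrt((-4.2)^2 + (5.9)^2) = 7.2422
  seg3 = sqrt((2.4)^2 + (-2.5)^2) = 3.4655
Total = 18.534


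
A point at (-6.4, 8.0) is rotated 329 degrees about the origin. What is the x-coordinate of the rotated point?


x' = x*cos(theta) - y*sin(theta)
cos(329 deg) = 0.8572, sin(329 deg) = -0.515
x' = -6.4 * 0.8572 - 8.0 * -0.515
= -5.4859 - -4.1203
= -1.3656


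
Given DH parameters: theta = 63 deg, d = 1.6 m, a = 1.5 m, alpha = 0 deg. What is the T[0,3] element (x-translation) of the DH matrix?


T[0,3] = a * cos(theta)
= 1.5 * cos(63 deg)
= 1.5 * 0.454
= 0.681


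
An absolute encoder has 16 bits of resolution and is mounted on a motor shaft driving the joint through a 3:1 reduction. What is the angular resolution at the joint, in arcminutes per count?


counts = 2^16 = 65536
effective counts at joint = 65536 * 3 = 196608
resolution = 360*60 / 196608
= 0.1099 arcmin/count


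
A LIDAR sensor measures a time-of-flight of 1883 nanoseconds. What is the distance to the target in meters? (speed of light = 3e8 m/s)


tof = 1883 ns = 1.883e-06 s
dist = c * tof / 2
= 3e8 * 1.883e-06 / 2
= 282.45 m


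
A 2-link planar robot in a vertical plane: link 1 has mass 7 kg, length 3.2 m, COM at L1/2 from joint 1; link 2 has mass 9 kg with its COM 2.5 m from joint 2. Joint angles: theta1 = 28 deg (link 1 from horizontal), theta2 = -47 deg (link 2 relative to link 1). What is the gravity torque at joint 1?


Horizontal distance from joint 1 to link-1 COM:
  x_c1 = (L1/2)*cos(t1) = 1.6 * 0.8829 = 1.4127 m
Horizontal distance from joint 1 to link-2 COM:
  x_c2 = L1*cos(t1) + Lc2*cos(t1+t2)
       = 3.2*0.8829 + 2.5*0.9455 = 5.1892 m
tau1 = m1*g*x_c1 + m2*g*x_c2
     = 7*9.81*1.4127 + 9*9.81*5.1892
     = 97.0112 + 458.157
     = 555.1682 Nm


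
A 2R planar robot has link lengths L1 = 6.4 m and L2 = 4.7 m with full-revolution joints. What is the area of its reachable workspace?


r_max = L1 + L2 = 11.1 m
r_min = |L1 - L2| = 1.7 m
Area = pi*(r_max^2 - r_min^2)
= pi*(123.21 - 2.89)
= pi * 120.32
= 377.9964 m^2


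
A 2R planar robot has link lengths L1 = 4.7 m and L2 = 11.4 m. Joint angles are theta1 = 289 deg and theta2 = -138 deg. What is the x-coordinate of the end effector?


Convert angles to radians: theta1 = 5.044, theta2 = -2.4086
x = L1*cos(theta1) + L2*cos(theta1+theta2)
x = 1.5302 + -9.9707
x = -8.4405


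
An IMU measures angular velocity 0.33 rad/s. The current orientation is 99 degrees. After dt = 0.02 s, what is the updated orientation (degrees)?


delta_theta = w * dt = 0.33 * 0.02 = 0.0066 rad
= 0.3782 deg
theta_new = 99 + 0.3782 = 99.3782 deg


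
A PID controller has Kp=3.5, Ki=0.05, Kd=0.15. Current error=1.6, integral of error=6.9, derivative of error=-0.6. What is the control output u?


u = Kp*e + Ki*int(e) + Kd*de/dt
= 3.5*1.6 + 0.05*6.9 + 0.15*(-0.6)
= 5.6 + 0.345 + -0.09
= 5.855


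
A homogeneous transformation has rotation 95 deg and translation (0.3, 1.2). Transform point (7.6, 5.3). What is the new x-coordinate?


x' = cos(theta)*px - sin(theta)*py + tx
= -0.0872*7.6 - 0.9962*5.3 + 0.3
= -5.6422


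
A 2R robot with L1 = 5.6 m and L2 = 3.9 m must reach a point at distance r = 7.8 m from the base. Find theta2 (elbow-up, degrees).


cos(theta2) = (r^2 - L1^2 - L2^2) / (2*L1*L2)
cos(theta2) = (60.84 - 31.36 - 15.21) / 43.68
cos(theta2) = 0.326694
theta2 = 70.9318 degrees


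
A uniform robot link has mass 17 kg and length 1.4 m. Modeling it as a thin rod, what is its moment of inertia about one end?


I = (1/3) * m * L^2
= (1/3) * 17 * 1.4^2
= 0.333333 * 17 * 1.96
= 11.1067 kg*m^2


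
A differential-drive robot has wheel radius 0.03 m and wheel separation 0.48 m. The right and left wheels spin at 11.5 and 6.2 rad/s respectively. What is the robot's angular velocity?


vR = r*wR = 0.03*11.5 = 0.345 m/s
vL = r*wL = 0.03*6.2 = 0.186 m/s
v = (vR+vL)/2 = 0.2655 m/s
omega = (vR-vL)/L = 0.3312 rad/s
angular velocity = 0.3312 rad/s


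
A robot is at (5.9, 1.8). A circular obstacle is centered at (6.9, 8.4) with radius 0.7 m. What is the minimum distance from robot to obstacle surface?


center_dist = sqrt((5.9-6.9)^2 + (1.8-8.4)^2)
= sqrt(1.0 + 43.56)
= 6.6753
min_dist = center_dist - radius = 6.6753 - 0.7 = 5.9753 m


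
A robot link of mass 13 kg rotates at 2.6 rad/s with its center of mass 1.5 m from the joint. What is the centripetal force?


F = m * omega^2 * r
= 13 * 2.6^2 * 1.5
= 13 * 6.76 * 1.5
= 131.82 N


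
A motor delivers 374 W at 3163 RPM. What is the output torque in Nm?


omega = 3163 * 2*pi/60 = 331.2286 rad/s
tau = P / omega = 374 / 331.2286
= 1.1291 Nm


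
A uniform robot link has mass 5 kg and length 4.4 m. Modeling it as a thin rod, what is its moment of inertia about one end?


I = (1/3) * m * L^2
= (1/3) * 5 * 4.4^2
= 0.333333 * 5 * 19.36
= 32.2667 kg*m^2


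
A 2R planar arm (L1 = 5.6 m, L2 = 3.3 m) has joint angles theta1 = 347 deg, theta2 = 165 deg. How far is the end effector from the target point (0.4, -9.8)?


End effector via forward kinematics:
x = L1*cos(t1) + L2*cos(t1+t2) = 2.5427
y = L1*sin(t1) + L2*sin(t1+t2) = 0.2895
Distance to target:
d = sqrt((0.4 - 2.5427)^2 + (-9.8 - 0.2895)^2)
= sqrt(4.5914 + 101.7986)
= 10.3146 m


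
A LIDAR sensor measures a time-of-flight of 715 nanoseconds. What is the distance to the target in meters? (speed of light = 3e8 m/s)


tof = 715 ns = 7.15e-07 s
dist = c * tof / 2
= 3e8 * 7.15e-07 / 2
= 107.25 m


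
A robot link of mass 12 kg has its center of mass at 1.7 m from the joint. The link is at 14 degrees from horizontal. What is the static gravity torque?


tau = m*g*L*cos(angle)
= 12 * 9.81 * 1.7 * cos(14 deg)
= 12 * 9.81 * 1.7 * 0.9703
= 194.1795 Nm


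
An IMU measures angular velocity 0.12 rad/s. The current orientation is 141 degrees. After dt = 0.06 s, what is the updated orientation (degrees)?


delta_theta = w * dt = 0.12 * 0.06 = 0.0072 rad
= 0.4125 deg
theta_new = 141 + 0.4125 = 141.4125 deg


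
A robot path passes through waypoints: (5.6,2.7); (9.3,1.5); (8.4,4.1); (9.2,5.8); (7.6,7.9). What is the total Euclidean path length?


Segment lengths:
  seg1 = sqrt((3.7)^2 + (-1.2)^2) = 3.8897
  seg2 = sqrt((-0.9)^2 + (2.6)^2) = 2.7514
  seg3 = sqrt((0.8)^2 + (1.7)^2) = 1.8788
  seg4 = sqrt((-1.6)^2 + (2.1)^2) = 2.6401
Total = 11.16


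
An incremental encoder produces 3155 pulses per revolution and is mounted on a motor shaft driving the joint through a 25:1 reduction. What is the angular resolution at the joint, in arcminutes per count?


counts per rev = 3155
effective counts at joint = 3155 * 25 = 78875
resolution = 360*60 / 78875
= 0.2739 arcmin/count


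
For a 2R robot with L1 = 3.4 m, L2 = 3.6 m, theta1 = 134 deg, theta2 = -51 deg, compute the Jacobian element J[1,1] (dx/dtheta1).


J[1,1] = -L1*sin(t1) - L2*sin(t1+t2)
= -3.4*sin(134) - 3.6*sin(83)
= -6.0189


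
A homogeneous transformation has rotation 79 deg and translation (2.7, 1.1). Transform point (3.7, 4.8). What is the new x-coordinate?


x' = cos(theta)*px - sin(theta)*py + tx
= 0.1908*3.7 - 0.9816*4.8 + 2.7
= -1.3058


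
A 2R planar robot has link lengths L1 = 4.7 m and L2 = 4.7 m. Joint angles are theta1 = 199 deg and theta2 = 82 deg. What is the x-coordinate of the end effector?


Convert angles to radians: theta1 = 3.4732, theta2 = 1.4312
x = L1*cos(theta1) + L2*cos(theta1+theta2)
x = -4.4439 + 0.8968
x = -3.5471


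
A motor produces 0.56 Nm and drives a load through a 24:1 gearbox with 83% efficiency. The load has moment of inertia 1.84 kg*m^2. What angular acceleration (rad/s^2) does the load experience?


tau_out = tau_motor * N * eta
= 0.56 * 24 * 0.83 = 11.1552 Nm
alpha = tau_out / I = 11.1552 / 1.84
= 6.0626 rad/s^2


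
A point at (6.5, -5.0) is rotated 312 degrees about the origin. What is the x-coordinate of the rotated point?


x' = x*cos(theta) - y*sin(theta)
cos(312 deg) = 0.6691, sin(312 deg) = -0.7431
x' = 6.5 * 0.6691 - -5.0 * -0.7431
= 4.3493 - 3.7157
= 0.6336


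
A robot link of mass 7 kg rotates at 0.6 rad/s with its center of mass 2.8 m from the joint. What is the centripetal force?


F = m * omega^2 * r
= 7 * 0.6^2 * 2.8
= 7 * 0.36 * 2.8
= 7.056 N


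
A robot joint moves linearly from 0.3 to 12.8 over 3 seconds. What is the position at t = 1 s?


s = t/T = 1/3 = 0.3333
p(t) = p0 + (pf-p0)*s
= 0.3 + (12.8 - 0.3) * 0.3333
= 4.4667


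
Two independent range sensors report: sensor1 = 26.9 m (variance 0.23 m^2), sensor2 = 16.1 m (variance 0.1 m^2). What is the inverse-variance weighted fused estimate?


w1 = (1/var1) / (1/var1 + 1/var2)
   = 4.3478 / (4.3478 + 10.0) = 0.303
w2 = 1 - w1 = 0.697
fused = w1*s1 + w2*s2 = 8.1515 + 11.2212
= 19.3727 m


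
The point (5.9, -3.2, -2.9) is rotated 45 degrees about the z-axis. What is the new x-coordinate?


Rotation about z-axis: x' = x*cos(theta) - y*sin(theta)
= 5.9 * 0.7071 - -3.2 * 0.7071
= 6.4347


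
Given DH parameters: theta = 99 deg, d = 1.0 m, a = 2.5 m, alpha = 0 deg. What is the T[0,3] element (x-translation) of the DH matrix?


T[0,3] = a * cos(theta)
= 2.5 * cos(99 deg)
= 2.5 * -0.1564
= -0.3911


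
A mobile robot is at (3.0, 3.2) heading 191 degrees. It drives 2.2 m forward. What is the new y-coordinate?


y_new = y0 + d*sin(theta)
= 3.2 + 2.2*sin(191)
= 3.2 + -0.4198
= 2.7802


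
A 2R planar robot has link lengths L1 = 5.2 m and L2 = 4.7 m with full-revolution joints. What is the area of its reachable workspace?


r_max = L1 + L2 = 9.9 m
r_min = |L1 - L2| = 0.5 m
Area = pi*(r_max^2 - r_min^2)
= pi*(98.01 - 0.25)
= pi * 97.76
= 307.1221 m^2


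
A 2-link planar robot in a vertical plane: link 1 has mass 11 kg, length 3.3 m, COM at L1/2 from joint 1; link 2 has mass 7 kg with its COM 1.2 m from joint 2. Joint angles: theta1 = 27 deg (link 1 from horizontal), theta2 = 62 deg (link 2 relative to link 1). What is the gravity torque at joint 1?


Horizontal distance from joint 1 to link-1 COM:
  x_c1 = (L1/2)*cos(t1) = 1.65 * 0.891 = 1.4702 m
Horizontal distance from joint 1 to link-2 COM:
  x_c2 = L1*cos(t1) + Lc2*cos(t1+t2)
       = 3.3*0.891 + 1.2*0.0175 = 2.9613 m
tau1 = m1*g*x_c1 + m2*g*x_c2
     = 11*9.81*1.4702 + 7*9.81*2.9613
     = 158.645 + 203.35
     = 361.9951 Nm


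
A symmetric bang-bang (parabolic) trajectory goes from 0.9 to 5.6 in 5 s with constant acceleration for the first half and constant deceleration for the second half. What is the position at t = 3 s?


Symmetric rest-to-rest: each phase covers (pf-p0)/2 in time T/2. 0.5*a*(T/2)^2 = (pf-p0)/2 => a = 4*(pf-p0)/T^2
a = 4*(5.6-0.9)/5^2 = 0.752
t = 3 is in the deceleration phase (t > T/2).
p = pf - 0.5*a*(T-t)^2 = 5.6 - 0.5*0.752*2^2
= 4.096


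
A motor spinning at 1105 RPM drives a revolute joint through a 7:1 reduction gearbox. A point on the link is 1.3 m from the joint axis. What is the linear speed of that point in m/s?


omega_motor = 1105 * 2*pi/60 = 115.7153 rad/s
omega_joint = omega_motor / 7 = 16.5308 rad/s
v = omega_joint * r = 16.5308 * 1.3
= 21.49 m/s


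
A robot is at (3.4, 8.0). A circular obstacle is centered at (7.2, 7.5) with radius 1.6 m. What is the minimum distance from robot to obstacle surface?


center_dist = sqrt((3.4-7.2)^2 + (8.0-7.5)^2)
= sqrt(14.44 + 0.25)
= 3.8328
min_dist = center_dist - radius = 3.8328 - 1.6 = 2.2328 m


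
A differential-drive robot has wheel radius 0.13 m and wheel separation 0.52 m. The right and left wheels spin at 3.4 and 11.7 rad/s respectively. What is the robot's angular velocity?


vR = r*wR = 0.13*3.4 = 0.442 m/s
vL = r*wL = 0.13*11.7 = 1.521 m/s
v = (vR+vL)/2 = 0.9815 m/s
omega = (vR-vL)/L = -2.075 rad/s
angular velocity = -2.075 rad/s


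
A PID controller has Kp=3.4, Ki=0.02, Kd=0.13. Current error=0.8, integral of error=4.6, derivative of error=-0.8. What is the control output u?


u = Kp*e + Ki*int(e) + Kd*de/dt
= 3.4*0.8 + 0.02*4.6 + 0.13*(-0.8)
= 2.72 + 0.092 + -0.104
= 2.708


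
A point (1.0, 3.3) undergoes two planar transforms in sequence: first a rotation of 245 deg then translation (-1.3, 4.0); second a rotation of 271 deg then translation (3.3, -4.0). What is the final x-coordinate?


After transform 1:
x1 = cos(245)*1.0 - sin(245)*3.3 + -1.3 = 1.2682
y1 = sin(245)*1.0 + cos(245)*3.3 + 4.0 = 1.6991
After transform 2:
x2 = cos(271)*1.2682 - sin(271)*1.6991 + 3.3
= 5.0209


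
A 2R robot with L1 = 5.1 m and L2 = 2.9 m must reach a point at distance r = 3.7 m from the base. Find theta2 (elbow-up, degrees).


cos(theta2) = (r^2 - L1^2 - L2^2) / (2*L1*L2)
cos(theta2) = (13.69 - 26.01 - 8.41) / 29.58
cos(theta2) = -0.700811
theta2 = 134.4921 degrees


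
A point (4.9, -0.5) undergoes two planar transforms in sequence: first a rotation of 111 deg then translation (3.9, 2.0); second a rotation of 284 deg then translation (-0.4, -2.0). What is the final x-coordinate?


After transform 1:
x1 = cos(111)*4.9 - sin(111)*-0.5 + 3.9 = 2.6108
y1 = sin(111)*4.9 + cos(111)*-0.5 + 2.0 = 6.7537
After transform 2:
x2 = cos(284)*2.6108 - sin(284)*6.7537 + -0.4
= 6.7847


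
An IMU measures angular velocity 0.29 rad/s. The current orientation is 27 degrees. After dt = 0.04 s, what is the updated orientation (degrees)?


delta_theta = w * dt = 0.29 * 0.04 = 0.0116 rad
= 0.6646 deg
theta_new = 27 + 0.6646 = 27.6646 deg


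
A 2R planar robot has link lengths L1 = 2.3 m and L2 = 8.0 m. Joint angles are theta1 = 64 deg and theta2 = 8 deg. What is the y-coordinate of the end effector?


Convert angles to radians: theta1 = 1.117, theta2 = 0.1396
y = L1*sin(theta1) + L2*sin(theta1+theta2)
y = 2.0672 + 7.6085
y = 9.6757


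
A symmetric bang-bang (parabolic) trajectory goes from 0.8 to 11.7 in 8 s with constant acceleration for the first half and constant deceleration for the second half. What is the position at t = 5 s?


Symmetric rest-to-rest: each phase covers (pf-p0)/2 in time T/2. 0.5*a*(T/2)^2 = (pf-p0)/2 => a = 4*(pf-p0)/T^2
a = 4*(11.7-0.8)/8^2 = 0.6812
t = 5 is in the deceleration phase (t > T/2).
p = pf - 0.5*a*(T-t)^2 = 11.7 - 0.5*0.6812*3^2
= 8.6344


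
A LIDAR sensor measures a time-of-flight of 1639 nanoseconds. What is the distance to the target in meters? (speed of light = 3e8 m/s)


tof = 1639 ns = 1.639e-06 s
dist = c * tof / 2
= 3e8 * 1.639e-06 / 2
= 245.85 m


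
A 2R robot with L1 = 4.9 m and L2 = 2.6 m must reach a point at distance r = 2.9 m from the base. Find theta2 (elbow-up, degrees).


cos(theta2) = (r^2 - L1^2 - L2^2) / (2*L1*L2)
cos(theta2) = (8.41 - 24.01 - 6.76) / 25.48
cos(theta2) = -0.877551
theta2 = 151.3483 degrees


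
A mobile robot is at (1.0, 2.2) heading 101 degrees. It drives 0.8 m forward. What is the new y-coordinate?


y_new = y0 + d*sin(theta)
= 2.2 + 0.8*sin(101)
= 2.2 + 0.7853
= 2.9853


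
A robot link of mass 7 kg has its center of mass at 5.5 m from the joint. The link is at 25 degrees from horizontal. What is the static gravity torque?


tau = m*g*L*cos(angle)
= 7 * 9.81 * 5.5 * cos(25 deg)
= 7 * 9.81 * 5.5 * 0.9063
= 342.2989 Nm


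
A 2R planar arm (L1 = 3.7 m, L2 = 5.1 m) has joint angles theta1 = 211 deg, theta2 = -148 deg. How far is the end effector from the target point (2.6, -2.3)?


End effector via forward kinematics:
x = L1*cos(t1) + L2*cos(t1+t2) = -0.8562
y = L1*sin(t1) + L2*sin(t1+t2) = 2.6385
Distance to target:
d = sqrt((2.6 - -0.8562)^2 + (-2.3 - 2.6385)^2)
= sqrt(11.9451 + 24.3887)
= 6.0278 m


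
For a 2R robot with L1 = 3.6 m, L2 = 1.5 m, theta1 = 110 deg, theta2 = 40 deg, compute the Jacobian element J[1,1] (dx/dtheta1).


J[1,1] = -L1*sin(t1) - L2*sin(t1+t2)
= -3.6*sin(110) - 1.5*sin(150)
= -4.1329


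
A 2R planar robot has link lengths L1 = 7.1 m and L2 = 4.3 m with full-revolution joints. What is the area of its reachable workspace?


r_max = L1 + L2 = 11.4 m
r_min = |L1 - L2| = 2.8 m
Area = pi*(r_max^2 - r_min^2)
= pi*(129.96 - 7.84)
= pi * 122.12
= 383.6513 m^2


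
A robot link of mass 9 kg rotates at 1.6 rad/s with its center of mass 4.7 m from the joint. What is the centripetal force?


F = m * omega^2 * r
= 9 * 1.6^2 * 4.7
= 9 * 2.56 * 4.7
= 108.288 N


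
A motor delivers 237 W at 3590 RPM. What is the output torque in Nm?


omega = 3590 * 2*pi/60 = 375.9439 rad/s
tau = P / omega = 237 / 375.9439
= 0.6304 Nm


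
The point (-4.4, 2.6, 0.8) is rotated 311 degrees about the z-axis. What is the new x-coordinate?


Rotation about z-axis: x' = x*cos(theta) - y*sin(theta)
= -4.4 * 0.6561 - 2.6 * -0.7547
= -0.9244


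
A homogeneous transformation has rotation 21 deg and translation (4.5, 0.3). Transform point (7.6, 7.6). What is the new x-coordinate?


x' = cos(theta)*px - sin(theta)*py + tx
= 0.9336*7.6 - 0.3584*7.6 + 4.5
= 8.8716


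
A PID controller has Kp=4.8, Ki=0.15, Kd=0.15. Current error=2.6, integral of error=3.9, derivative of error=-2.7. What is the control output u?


u = Kp*e + Ki*int(e) + Kd*de/dt
= 4.8*2.6 + 0.15*3.9 + 0.15*(-2.7)
= 12.48 + 0.585 + -0.405
= 12.66


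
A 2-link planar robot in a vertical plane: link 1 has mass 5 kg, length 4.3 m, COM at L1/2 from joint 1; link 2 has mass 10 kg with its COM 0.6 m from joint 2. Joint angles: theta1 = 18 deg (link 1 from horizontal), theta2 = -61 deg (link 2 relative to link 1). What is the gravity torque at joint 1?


Horizontal distance from joint 1 to link-1 COM:
  x_c1 = (L1/2)*cos(t1) = 2.15 * 0.9511 = 2.0448 m
Horizontal distance from joint 1 to link-2 COM:
  x_c2 = L1*cos(t1) + Lc2*cos(t1+t2)
       = 4.3*0.9511 + 0.6*0.7314 = 4.5284 m
tau1 = m1*g*x_c1 + m2*g*x_c2
     = 5*9.81*2.0448 + 10*9.81*4.5284
     = 100.296 + 444.2316
     = 544.5277 Nm


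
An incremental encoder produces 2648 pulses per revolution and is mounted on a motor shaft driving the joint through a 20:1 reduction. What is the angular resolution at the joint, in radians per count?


counts per rev = 2648
effective counts at joint = 2648 * 20 = 52960
resolution = 2*pi / 52960
= 1.1864e-04 rad/count


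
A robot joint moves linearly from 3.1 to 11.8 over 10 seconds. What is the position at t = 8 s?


s = t/T = 8/10 = 0.8
p(t) = p0 + (pf-p0)*s
= 3.1 + (11.8 - 3.1) * 0.8
= 10.06


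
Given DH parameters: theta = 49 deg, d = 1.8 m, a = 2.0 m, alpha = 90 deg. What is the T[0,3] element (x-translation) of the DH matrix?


T[0,3] = a * cos(theta)
= 2.0 * cos(49 deg)
= 2.0 * 0.6561
= 1.3121


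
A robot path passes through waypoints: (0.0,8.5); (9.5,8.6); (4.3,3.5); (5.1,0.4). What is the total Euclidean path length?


Segment lengths:
  seg1 = sqrt((9.5)^2 + (0.1)^2) = 9.5005
  seg2 = sqrt((-5.2)^2 + (-5.1)^2) = 7.2835
  seg3 = sqrt((0.8)^2 + (-3.1)^2) = 3.2016
Total = 19.9856


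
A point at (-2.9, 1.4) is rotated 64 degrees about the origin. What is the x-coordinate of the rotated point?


x' = x*cos(theta) - y*sin(theta)
cos(64 deg) = 0.4384, sin(64 deg) = 0.8988
x' = -2.9 * 0.4384 - 1.4 * 0.8988
= -1.2713 - 1.2583
= -2.5296


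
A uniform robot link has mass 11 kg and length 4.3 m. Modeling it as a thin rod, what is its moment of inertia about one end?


I = (1/3) * m * L^2
= (1/3) * 11 * 4.3^2
= 0.333333 * 11 * 18.49
= 67.7967 kg*m^2


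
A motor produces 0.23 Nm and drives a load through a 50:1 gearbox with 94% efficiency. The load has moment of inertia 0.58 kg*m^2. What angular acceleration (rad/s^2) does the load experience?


tau_out = tau_motor * N * eta
= 0.23 * 50 * 0.94 = 10.81 Nm
alpha = tau_out / I = 10.81 / 0.58
= 18.6379 rad/s^2


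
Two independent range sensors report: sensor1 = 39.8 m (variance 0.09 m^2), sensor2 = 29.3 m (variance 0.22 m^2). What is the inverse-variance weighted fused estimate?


w1 = (1/var1) / (1/var1 + 1/var2)
   = 11.1111 / (11.1111 + 4.5455) = 0.7097
w2 = 1 - w1 = 0.2903
fused = w1*s1 + w2*s2 = 28.2452 + 8.5065
= 36.7516 m


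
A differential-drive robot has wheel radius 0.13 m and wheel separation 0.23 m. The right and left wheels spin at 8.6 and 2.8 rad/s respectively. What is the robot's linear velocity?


vR = r*wR = 0.13*8.6 = 1.118 m/s
vL = r*wL = 0.13*2.8 = 0.364 m/s
v = (vR+vL)/2 = 0.741 m/s
omega = (vR-vL)/L = 3.2783 rad/s
linear velocity = 0.741 m/s


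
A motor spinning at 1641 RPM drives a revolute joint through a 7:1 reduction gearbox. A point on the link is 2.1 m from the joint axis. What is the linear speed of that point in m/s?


omega_motor = 1641 * 2*pi/60 = 171.8451 rad/s
omega_joint = omega_motor / 7 = 24.5493 rad/s
v = omega_joint * r = 24.5493 * 2.1
= 51.5535 m/s


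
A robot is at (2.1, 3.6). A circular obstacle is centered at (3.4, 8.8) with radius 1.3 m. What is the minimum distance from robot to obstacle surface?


center_dist = sqrt((2.1-3.4)^2 + (3.6-8.8)^2)
= sqrt(1.69 + 27.04)
= 5.36
min_dist = center_dist - radius = 5.36 - 1.3 = 4.06 m


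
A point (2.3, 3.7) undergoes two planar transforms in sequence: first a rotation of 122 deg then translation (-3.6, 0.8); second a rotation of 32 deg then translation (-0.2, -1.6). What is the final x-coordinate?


After transform 1:
x1 = cos(122)*2.3 - sin(122)*3.7 + -3.6 = -7.9566
y1 = sin(122)*2.3 + cos(122)*3.7 + 0.8 = 0.7898
After transform 2:
x2 = cos(32)*-7.9566 - sin(32)*0.7898 + -0.2
= -7.3661


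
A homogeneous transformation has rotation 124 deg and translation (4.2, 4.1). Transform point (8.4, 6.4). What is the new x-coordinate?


x' = cos(theta)*px - sin(theta)*py + tx
= -0.5592*8.4 - 0.829*6.4 + 4.2
= -5.8031


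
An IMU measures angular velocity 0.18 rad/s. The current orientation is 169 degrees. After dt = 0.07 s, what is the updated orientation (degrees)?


delta_theta = w * dt = 0.18 * 0.07 = 0.0126 rad
= 0.7219 deg
theta_new = 169 + 0.7219 = 169.7219 deg


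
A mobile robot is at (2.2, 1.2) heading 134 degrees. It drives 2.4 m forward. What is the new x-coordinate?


x_new = x0 + d*cos(theta)
= 2.2 + 2.4*cos(134)
= 2.2 + -1.6672
= 0.5328


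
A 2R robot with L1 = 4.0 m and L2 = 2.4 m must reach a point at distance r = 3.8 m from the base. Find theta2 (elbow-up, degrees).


cos(theta2) = (r^2 - L1^2 - L2^2) / (2*L1*L2)
cos(theta2) = (14.44 - 16.0 - 5.76) / 19.2
cos(theta2) = -0.38125
theta2 = 112.4111 degrees


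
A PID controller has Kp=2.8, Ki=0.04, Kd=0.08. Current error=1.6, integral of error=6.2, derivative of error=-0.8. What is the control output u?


u = Kp*e + Ki*int(e) + Kd*de/dt
= 2.8*1.6 + 0.04*6.2 + 0.08*(-0.8)
= 4.48 + 0.248 + -0.064
= 4.664


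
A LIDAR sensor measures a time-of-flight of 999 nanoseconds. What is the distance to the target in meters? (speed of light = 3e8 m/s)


tof = 999 ns = 9.99e-07 s
dist = c * tof / 2
= 3e8 * 9.99e-07 / 2
= 149.85 m


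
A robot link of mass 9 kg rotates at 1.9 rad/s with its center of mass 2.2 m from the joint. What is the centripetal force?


F = m * omega^2 * r
= 9 * 1.9^2 * 2.2
= 9 * 3.61 * 2.2
= 71.478 N


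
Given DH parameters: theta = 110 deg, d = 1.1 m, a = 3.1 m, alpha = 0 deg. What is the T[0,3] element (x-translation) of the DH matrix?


T[0,3] = a * cos(theta)
= 3.1 * cos(110 deg)
= 3.1 * -0.342
= -1.0603


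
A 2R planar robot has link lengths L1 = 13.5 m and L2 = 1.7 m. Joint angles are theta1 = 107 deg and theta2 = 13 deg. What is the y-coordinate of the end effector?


Convert angles to radians: theta1 = 1.8675, theta2 = 0.2269
y = L1*sin(theta1) + L2*sin(theta1+theta2)
y = 12.9101 + 1.4722
y = 14.3824


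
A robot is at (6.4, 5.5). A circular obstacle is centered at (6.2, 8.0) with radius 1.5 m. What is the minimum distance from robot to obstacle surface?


center_dist = sqrt((6.4-6.2)^2 + (5.5-8.0)^2)
= sqrt(0.04 + 6.25)
= 2.508
min_dist = center_dist - radius = 2.508 - 1.5 = 1.008 m


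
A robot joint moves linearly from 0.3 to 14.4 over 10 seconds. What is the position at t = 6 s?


s = t/T = 6/10 = 0.6
p(t) = p0 + (pf-p0)*s
= 0.3 + (14.4 - 0.3) * 0.6
= 8.76
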